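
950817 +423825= 1374642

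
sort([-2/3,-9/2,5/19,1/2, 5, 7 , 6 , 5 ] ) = [-9/2, - 2/3, 5/19,  1/2, 5, 5, 6, 7]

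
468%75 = 18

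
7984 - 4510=3474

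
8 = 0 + 8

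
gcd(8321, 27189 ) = 53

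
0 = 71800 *0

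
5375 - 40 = 5335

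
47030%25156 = 21874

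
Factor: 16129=127^2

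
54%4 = 2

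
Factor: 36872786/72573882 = 18436393/36286941 = 3^( - 1)*19^( - 1) * 636613^(-1)*18436393^1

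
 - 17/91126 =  - 17/91126 =- 0.00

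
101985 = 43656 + 58329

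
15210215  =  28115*541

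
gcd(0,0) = 0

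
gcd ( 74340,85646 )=2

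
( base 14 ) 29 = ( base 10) 37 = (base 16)25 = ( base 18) 21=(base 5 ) 122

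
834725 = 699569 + 135156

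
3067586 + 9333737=12401323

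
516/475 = 516/475 = 1.09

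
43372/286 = 151  +  93/143 = 151.65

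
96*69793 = 6700128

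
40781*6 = 244686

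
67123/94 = 67123/94 = 714.07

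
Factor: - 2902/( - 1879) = 2^1 * 1451^1 * 1879^( -1 ) 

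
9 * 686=6174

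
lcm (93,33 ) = 1023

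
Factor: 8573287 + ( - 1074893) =7498394 = 2^1*17^2 * 12973^1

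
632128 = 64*9877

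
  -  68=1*( - 68)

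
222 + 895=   1117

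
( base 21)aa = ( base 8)334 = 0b11011100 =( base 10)220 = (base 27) 84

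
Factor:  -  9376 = - 2^5*293^1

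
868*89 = 77252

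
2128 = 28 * 76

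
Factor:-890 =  - 2^1*5^1*89^1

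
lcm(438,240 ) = 17520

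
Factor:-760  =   - 2^3*5^1*19^1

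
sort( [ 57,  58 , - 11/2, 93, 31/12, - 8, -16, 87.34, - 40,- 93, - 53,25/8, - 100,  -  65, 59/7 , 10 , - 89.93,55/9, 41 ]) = [ - 100, - 93 , - 89.93,-65, -53, - 40,-16,  -  8, - 11/2 , 31/12,25/8, 55/9 , 59/7,10, 41 , 57, 58, 87.34,93 ] 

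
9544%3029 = 457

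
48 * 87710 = 4210080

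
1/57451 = 1/57451 =0.00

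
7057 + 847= 7904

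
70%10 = 0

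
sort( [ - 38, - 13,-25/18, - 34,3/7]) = [ - 38,- 34, - 13, - 25/18, 3/7]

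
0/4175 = 0 = 0.00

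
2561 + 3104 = 5665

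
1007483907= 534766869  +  472717038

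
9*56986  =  512874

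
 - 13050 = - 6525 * 2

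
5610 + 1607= 7217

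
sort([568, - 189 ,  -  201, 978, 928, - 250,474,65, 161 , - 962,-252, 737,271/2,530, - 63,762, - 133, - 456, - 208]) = [ - 962, - 456, - 252, - 250, - 208, - 201, - 189, - 133, - 63,65 , 271/2, 161,474 , 530, 568,737, 762,928, 978]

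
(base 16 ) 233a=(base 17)1E38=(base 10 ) 9018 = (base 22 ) IDK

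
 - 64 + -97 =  - 161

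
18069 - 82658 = -64589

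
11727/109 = 107 + 64/109 = 107.59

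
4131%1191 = 558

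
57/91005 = 19/30335   =  0.00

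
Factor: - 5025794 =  - 2^1 * 2512897^1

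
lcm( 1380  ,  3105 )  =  12420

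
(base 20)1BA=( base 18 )1H0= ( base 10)630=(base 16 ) 276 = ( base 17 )231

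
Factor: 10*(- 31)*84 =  - 2^3*3^1*5^1*7^1* 31^1 = - 26040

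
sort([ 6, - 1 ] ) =[-1,6 ]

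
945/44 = 21+21/44=21.48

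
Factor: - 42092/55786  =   - 2^1* 17^1*619^1*27893^ (-1)= -21046/27893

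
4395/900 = 293/60 =4.88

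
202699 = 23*8813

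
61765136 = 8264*7474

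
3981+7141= 11122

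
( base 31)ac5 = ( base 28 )ckj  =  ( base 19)18cc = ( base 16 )2703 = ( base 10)9987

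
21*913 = 19173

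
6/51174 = 1/8529 = 0.00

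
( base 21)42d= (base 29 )24l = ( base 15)814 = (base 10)1819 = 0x71B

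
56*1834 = 102704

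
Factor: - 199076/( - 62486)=634/199 = 2^1*199^( - 1)*317^1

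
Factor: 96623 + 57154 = 3^1*13^1*3943^1=153777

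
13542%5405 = 2732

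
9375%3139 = 3097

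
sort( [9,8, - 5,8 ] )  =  [- 5,8,8, 9]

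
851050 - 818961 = 32089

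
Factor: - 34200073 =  - 17^1 * 2011769^1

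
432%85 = 7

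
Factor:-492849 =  - 3^2*7^1*7823^1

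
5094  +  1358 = 6452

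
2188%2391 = 2188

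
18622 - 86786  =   - 68164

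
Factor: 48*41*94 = 2^5*3^1*41^1*47^1 = 184992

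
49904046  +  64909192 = 114813238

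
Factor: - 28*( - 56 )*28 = 43904 = 2^7*7^3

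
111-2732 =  - 2621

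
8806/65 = 135 + 31/65 = 135.48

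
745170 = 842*885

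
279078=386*723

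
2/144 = 1/72  =  0.01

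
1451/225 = 1451/225 =6.45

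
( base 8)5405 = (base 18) 8cd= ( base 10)2821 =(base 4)230011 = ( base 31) 2T0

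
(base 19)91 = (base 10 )172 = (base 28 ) 64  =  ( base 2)10101100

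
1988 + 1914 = 3902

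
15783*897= 14157351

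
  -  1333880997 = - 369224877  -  964656120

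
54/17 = 54/17 = 3.18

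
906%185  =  166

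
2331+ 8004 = 10335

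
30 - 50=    - 20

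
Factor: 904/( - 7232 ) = -2^( - 3 )  =  - 1/8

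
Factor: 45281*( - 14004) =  - 634115124 =-  2^2*3^2*389^1*45281^1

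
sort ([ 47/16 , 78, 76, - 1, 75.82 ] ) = [-1,47/16, 75.82,76,78 ] 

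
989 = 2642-1653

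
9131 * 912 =8327472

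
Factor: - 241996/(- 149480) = 599/370 =2^( - 1)*5^( - 1 )*37^( - 1)*599^1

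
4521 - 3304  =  1217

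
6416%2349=1718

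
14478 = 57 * 254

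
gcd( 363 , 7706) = 1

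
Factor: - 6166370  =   - 2^1*5^1 * 7^1 * 137^1 * 643^1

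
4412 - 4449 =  - 37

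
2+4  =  6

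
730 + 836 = 1566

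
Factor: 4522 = 2^1  *7^1*17^1  *19^1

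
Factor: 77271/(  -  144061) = - 3^1*43^1* 599^1* 144061^( - 1 ) 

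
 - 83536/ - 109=83536/109 =766.39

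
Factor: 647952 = 2^4 * 3^1*13499^1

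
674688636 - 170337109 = 504351527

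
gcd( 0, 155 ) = 155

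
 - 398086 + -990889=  - 1388975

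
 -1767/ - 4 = 441 + 3/4 =441.75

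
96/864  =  1/9 = 0.11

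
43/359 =43/359=0.12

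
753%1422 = 753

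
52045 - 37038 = 15007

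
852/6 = 142  =  142.00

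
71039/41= 1732+ 27/41  =  1732.66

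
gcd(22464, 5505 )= 3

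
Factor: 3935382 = 2^1*3^1*11^1*59627^1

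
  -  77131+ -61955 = -139086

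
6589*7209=47500101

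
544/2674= 272/1337= 0.20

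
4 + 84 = 88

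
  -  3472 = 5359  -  8831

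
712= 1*712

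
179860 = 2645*68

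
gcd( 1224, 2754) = 306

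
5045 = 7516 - 2471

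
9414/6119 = 1 + 3295/6119= 1.54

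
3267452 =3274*998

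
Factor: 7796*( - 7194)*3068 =-172067012832 = - 2^5*3^1  *  11^1*13^1*59^1*109^1 * 1949^1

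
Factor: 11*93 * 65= 66495 = 3^1 *5^1*11^1*13^1* 31^1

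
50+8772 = 8822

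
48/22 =2 + 2/11 = 2.18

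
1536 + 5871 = 7407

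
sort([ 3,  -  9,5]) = [  -  9, 3,  5]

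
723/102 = 241/34=7.09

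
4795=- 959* ( - 5 ) 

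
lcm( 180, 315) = 1260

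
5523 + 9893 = 15416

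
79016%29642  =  19732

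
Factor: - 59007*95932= - 5660659524 = - 2^2*3^1* 13^1*17^1*29^1*89^1*827^1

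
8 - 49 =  - 41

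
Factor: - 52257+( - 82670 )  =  -134927 = - 13^1*97^1*107^1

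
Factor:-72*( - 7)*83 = 41832 = 2^3*3^2 * 7^1*83^1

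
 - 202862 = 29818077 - 30020939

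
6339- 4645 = 1694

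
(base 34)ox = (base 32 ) QH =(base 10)849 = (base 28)129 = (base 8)1521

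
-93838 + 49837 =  - 44001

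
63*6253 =393939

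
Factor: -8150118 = -2^1*3^1*1358353^1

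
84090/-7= - 12013+1/7 = - 12012.86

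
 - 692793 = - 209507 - 483286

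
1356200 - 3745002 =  - 2388802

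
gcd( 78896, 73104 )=16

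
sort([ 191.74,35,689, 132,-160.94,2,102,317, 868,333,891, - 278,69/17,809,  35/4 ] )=[ - 278, - 160.94,2, 69/17,35/4, 35, 102,132 , 191.74,  317, 333,  689,809,868,891 ] 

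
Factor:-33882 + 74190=2^2 * 3^1  *  3359^1 = 40308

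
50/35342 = 25/17671 = 0.00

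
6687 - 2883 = 3804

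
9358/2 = 4679 = 4679.00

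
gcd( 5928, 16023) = 3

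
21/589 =21/589= 0.04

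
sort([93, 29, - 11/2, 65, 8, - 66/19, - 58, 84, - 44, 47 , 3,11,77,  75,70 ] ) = [ - 58, -44, - 11/2, - 66/19, 3, 8, 11, 29, 47, 65, 70,  75, 77, 84,93]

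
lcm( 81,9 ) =81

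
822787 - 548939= 273848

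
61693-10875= 50818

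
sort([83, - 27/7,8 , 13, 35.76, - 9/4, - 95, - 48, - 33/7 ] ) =[ - 95,  -  48 , - 33/7, - 27/7, - 9/4, 8, 13, 35.76, 83]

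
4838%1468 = 434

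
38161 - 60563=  - 22402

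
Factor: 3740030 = 2^1*5^1*7^1*23^2*101^1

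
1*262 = 262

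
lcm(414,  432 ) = 9936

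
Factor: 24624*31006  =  763491744 = 2^5*3^4*19^1 * 37^1*419^1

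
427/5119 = 427/5119 =0.08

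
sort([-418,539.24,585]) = [ - 418,539.24, 585] 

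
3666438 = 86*42633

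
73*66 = 4818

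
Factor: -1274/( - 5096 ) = 2^(-2 ) = 1/4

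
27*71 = 1917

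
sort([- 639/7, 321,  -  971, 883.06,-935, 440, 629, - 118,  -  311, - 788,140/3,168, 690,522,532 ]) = [ - 971, - 935, - 788,  -  311, - 118,  -  639/7, 140/3, 168, 321, 440, 522, 532, 629, 690, 883.06] 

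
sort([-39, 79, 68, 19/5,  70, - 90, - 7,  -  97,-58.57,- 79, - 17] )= [-97, - 90, - 79, - 58.57, - 39, - 17, - 7,  19/5, 68, 70, 79] 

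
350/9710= 35/971 = 0.04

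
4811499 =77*62487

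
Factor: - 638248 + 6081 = - 632167 = - 89^1 * 7103^1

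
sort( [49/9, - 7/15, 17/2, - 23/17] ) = [ - 23/17, - 7/15,  49/9, 17/2 ] 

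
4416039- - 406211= 4822250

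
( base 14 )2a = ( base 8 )46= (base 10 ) 38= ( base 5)123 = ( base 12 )32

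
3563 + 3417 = 6980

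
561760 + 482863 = 1044623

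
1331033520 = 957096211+373937309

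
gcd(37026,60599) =11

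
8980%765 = 565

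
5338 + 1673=7011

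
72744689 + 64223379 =136968068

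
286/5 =57 + 1/5  =  57.20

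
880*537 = 472560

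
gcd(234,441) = 9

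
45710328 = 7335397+38374931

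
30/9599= 30/9599 = 0.00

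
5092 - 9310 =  -4218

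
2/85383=2/85383=0.00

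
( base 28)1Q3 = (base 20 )3ff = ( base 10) 1515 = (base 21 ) 393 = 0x5eb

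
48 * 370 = 17760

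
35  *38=1330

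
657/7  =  657/7 = 93.86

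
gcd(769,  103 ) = 1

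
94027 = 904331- 810304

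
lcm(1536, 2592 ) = 41472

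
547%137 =136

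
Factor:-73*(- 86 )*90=2^2*3^2*5^1*43^1 * 73^1=565020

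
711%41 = 14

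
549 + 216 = 765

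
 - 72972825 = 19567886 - 92540711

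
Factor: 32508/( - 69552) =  - 43/92 = - 2^(-2)*23^( - 1 ) *43^1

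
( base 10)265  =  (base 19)di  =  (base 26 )A5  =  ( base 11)221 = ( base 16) 109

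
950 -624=326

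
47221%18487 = 10247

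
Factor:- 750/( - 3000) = 2^(-2)=1/4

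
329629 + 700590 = 1030219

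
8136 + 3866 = 12002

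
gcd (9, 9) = 9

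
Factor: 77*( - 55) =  - 4235 =-  5^1*7^1*11^2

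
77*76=5852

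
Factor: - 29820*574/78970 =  - 1711668/7897 = - 2^2*3^1*7^2*41^1*53^( - 1)*71^1*149^( - 1) 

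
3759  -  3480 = 279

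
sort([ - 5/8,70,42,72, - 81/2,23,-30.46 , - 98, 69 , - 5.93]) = [ - 98,-81/2,-30.46, - 5.93, - 5/8,23, 42,69,70,  72 ] 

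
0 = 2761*0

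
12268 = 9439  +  2829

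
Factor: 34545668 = 2^2*1049^1*8233^1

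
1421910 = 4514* 315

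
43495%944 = 71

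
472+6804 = 7276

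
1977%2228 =1977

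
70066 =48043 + 22023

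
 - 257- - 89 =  - 168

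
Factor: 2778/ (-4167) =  -2/3 = - 2^1*3^( - 1 )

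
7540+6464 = 14004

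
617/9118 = 617/9118 = 0.07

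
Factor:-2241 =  -3^3*83^1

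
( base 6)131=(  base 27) 21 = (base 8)67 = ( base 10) 55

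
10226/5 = 10226/5 =2045.20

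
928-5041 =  - 4113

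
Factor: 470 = 2^1*5^1*47^1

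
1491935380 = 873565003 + 618370377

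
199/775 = 199/775 = 0.26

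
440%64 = 56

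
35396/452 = 8849/113=78.31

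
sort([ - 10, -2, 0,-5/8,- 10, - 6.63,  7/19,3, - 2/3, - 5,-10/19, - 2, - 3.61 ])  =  [  -  10, - 10,- 6.63,-5,  -  3.61, - 2, - 2, - 2/3, - 5/8  ,-10/19 , 0,7/19,3 ]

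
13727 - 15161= - 1434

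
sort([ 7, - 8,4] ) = [  -  8,4,  7] 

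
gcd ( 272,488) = 8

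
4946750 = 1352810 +3593940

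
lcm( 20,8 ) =40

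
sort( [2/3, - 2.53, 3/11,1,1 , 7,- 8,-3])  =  [-8, -3,-2.53,3/11,  2/3,1, 1 , 7 ]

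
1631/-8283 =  - 1 + 6652/8283 = - 0.20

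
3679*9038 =33250802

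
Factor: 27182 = 2^1*13591^1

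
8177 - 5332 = 2845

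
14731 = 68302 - 53571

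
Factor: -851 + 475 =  - 2^3*47^1= -376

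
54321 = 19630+34691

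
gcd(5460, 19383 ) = 273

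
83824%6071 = 4901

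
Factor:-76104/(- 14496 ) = 21/4  =  2^( - 2)*3^1*7^1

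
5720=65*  88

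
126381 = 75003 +51378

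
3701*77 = 284977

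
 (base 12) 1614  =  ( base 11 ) 1A61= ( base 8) 5060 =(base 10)2608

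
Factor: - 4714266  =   - 2^1 *3^1*463^1*1697^1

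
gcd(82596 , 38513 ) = 1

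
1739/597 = 2 + 545/597 = 2.91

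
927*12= 11124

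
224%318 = 224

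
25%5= 0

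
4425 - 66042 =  - 61617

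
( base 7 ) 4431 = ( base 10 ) 1590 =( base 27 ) 24o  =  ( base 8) 3066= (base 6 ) 11210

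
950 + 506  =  1456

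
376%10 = 6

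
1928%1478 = 450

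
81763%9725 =3963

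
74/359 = 74/359  =  0.21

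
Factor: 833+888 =1721= 1721^1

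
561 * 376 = 210936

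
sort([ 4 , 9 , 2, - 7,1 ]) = [- 7,1, 2,4, 9 ] 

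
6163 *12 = 73956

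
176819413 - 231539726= -54720313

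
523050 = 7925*66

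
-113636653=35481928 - 149118581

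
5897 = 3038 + 2859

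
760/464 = 1 + 37/58 = 1.64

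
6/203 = 6/203 = 0.03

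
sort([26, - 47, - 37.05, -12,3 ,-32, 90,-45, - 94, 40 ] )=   [ - 94, - 47,-45, - 37.05, - 32,-12, 3, 26, 40,90]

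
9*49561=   446049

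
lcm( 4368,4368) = 4368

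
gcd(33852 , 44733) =1209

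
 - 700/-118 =5  +  55/59 = 5.93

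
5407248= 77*70224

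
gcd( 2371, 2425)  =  1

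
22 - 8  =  14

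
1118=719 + 399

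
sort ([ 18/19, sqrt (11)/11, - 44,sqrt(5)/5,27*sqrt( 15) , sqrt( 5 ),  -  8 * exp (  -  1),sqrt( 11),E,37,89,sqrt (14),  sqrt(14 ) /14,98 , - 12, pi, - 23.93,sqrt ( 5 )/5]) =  [ - 44 , - 23.93,-12, - 8*exp( - 1 ), sqrt(14)/14,sqrt( 11 )/11,sqrt( 5 ) /5, sqrt( 5)/5,18/19,sqrt(5),E,  pi,sqrt(11),sqrt( 14),37, 89,98,27*sqrt( 15)] 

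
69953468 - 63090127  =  6863341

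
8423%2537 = 812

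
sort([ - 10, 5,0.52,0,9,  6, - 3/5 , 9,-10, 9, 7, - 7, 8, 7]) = [ - 10, - 10, - 7, - 3/5,  0, 0.52, 5,6,  7, 7, 8, 9,9, 9]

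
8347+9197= 17544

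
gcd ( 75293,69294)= 1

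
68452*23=1574396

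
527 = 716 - 189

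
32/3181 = 32/3181= 0.01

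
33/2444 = 33/2444 = 0.01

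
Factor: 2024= 2^3*11^1*23^1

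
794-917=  - 123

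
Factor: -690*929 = - 641010=-2^1*3^1 *5^1*23^1*929^1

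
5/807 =5/807 = 0.01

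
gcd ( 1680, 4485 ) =15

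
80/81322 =40/40661 = 0.00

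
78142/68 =1149 + 5/34 =1149.15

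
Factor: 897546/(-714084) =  - 2^(  -  1)* 7^( - 1)*13^1*37^1* 311^1*8501^( - 1)=- 149591/119014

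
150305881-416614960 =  - 266309079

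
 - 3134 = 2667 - 5801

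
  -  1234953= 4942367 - 6177320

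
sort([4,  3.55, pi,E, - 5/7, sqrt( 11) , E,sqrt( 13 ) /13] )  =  [ - 5/7, sqrt( 13)/13,E , E, pi,  sqrt( 11), 3.55, 4] 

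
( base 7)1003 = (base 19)I4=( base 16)15a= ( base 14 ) 1AA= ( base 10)346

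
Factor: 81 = 3^4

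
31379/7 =4482 + 5/7=4482.71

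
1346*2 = 2692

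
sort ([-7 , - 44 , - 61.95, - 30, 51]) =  [ -61.95,-44, - 30,  -  7, 51 ] 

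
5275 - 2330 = 2945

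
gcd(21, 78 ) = 3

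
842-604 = 238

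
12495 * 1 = 12495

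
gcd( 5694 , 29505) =3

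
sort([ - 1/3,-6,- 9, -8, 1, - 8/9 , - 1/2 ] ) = [ - 9, - 8 , - 6, - 8/9, - 1/2 , - 1/3, 1] 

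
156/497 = 156/497 = 0.31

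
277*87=24099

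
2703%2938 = 2703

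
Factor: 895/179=5^1 = 5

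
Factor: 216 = 2^3*3^3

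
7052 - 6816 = 236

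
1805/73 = 24  +  53/73 =24.73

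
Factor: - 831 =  - 3^1*277^1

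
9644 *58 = 559352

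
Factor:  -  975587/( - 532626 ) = 2^( - 1) *3^( - 1)*67^1*14561^1 * 88771^(-1 )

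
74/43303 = 74/43303 = 0.00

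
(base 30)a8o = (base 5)244024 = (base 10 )9264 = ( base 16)2430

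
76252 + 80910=157162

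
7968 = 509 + 7459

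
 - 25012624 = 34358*( - 728) 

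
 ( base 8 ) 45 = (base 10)37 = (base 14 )29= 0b100101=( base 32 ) 15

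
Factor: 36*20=720=2^4*3^2*5^1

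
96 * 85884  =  8244864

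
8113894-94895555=  -  86781661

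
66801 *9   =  601209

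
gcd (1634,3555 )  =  1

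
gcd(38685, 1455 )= 15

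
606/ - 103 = - 606/103 =-  5.88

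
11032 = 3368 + 7664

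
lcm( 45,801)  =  4005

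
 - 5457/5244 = - 1819/1748 = -  1.04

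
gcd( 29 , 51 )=1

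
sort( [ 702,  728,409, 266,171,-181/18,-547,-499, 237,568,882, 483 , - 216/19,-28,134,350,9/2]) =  [-547, - 499,-28,-216/19,-181/18,9/2 , 134,171,237, 266,350,409 , 483,568,702,728,882 ] 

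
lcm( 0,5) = 0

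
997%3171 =997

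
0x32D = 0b1100101101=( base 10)813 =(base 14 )421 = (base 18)293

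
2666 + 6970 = 9636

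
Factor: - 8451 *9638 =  - 81450738 = - 2^1*3^3 * 61^1*79^1*313^1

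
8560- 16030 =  - 7470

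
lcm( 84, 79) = 6636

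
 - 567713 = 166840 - 734553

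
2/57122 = 1/28561 = 0.00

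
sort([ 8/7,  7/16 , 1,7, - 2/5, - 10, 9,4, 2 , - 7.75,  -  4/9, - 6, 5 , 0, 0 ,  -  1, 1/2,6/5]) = [-10, - 7.75,-6, - 1,-4/9,-2/5, 0,0  ,  7/16, 1/2,1,8/7,6/5 , 2,4, 5,  7,9 ] 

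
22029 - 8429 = 13600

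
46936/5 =46936/5 = 9387.20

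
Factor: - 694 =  - 2^1*347^1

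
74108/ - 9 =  - 8235 + 7/9=- 8234.22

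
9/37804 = 9/37804 = 0.00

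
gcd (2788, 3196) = 68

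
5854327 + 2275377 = 8129704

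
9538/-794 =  - 13+392/397= - 12.01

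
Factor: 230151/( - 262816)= - 2^( - 5)*3^1 * 43^ ( -1) *191^(  -  1)*76717^1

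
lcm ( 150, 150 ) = 150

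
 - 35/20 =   -  2 + 1/4 =- 1.75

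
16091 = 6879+9212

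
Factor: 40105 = 5^1*13^1 *617^1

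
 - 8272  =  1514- 9786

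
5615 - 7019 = -1404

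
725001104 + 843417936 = 1568419040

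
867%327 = 213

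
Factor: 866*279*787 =2^1*3^2*31^1*433^1*787^1 = 190150218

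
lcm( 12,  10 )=60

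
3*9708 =29124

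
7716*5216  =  40246656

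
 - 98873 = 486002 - 584875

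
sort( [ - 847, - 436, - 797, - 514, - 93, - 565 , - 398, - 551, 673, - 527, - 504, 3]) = [ -847 ,- 797, - 565, - 551, - 527, - 514,  -  504, - 436, - 398, - 93, 3,673]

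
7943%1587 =8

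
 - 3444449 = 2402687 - 5847136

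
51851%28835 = 23016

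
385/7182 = 55/1026 = 0.05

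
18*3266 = 58788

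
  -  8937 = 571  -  9508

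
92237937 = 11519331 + 80718606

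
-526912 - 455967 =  - 982879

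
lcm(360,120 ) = 360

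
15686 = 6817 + 8869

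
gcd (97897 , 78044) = 1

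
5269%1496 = 781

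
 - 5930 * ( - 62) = 367660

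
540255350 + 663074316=1203329666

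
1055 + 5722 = 6777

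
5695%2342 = 1011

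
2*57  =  114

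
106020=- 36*( - 2945 ) 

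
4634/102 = 45  +  22/51= 45.43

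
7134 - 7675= - 541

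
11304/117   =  96 + 8/13 = 96.62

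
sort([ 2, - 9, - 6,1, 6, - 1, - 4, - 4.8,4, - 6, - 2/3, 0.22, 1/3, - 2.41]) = [ - 9, - 6, - 6,-4.8,-4,-2.41, - 1, - 2/3,0.22,  1/3, 1 , 2 , 4,6 ]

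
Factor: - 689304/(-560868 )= 746/607 = 2^1*373^1*607^( - 1 )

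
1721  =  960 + 761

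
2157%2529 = 2157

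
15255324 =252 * 60537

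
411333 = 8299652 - 7888319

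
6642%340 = 182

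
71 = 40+31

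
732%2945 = 732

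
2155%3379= 2155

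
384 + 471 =855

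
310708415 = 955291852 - 644583437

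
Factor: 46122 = 2^1*3^1*7687^1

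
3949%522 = 295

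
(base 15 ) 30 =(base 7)63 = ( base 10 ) 45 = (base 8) 55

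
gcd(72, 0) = 72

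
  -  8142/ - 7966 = 1+88/3983 = 1.02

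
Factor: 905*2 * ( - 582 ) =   -  2^2* 3^1 * 5^1  *  97^1*181^1 =- 1053420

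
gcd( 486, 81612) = 18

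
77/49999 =77/49999= 0.00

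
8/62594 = 4/31297  =  0.00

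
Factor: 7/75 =3^(-1)*5^(-2)*7^1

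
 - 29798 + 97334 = 67536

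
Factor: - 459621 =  - 3^3 *29^1*587^1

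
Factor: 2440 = 2^3 * 5^1 * 61^1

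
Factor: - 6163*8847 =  - 3^2*983^1*6163^1  =  - 54524061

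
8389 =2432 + 5957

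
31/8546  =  31/8546 =0.00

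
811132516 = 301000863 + 510131653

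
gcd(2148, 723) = 3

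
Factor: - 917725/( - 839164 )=2^( - 2 )*5^2*193^ ( - 1 )* 1087^( - 1 )*36709^1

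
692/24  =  28 + 5/6= 28.83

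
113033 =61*1853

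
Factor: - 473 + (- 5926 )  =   - 6399 =-3^4 * 79^1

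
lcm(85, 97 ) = 8245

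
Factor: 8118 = 2^1*3^2*11^1*41^1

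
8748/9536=2187/2384 = 0.92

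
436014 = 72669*6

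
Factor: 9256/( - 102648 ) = -89/987 = - 3^(  -  1)*7^(  -  1)*47^( - 1)*89^1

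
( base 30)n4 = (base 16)2b6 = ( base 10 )694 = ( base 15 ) 314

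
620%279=62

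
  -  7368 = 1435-8803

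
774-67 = 707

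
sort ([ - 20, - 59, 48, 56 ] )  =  [ - 59, - 20,48,56]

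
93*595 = 55335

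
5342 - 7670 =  - 2328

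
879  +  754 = 1633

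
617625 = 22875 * 27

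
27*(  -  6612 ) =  - 178524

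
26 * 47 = 1222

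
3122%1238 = 646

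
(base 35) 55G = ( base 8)14254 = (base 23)ble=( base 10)6316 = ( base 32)65c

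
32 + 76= 108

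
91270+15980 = 107250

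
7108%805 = 668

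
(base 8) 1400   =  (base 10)768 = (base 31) oo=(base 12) 540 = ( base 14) 3CC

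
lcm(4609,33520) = 368720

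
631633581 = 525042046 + 106591535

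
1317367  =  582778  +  734589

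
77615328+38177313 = 115792641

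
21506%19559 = 1947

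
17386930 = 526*33055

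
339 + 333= 672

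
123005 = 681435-558430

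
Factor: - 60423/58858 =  - 2^ ( - 1)*3^1*11^1  *1831^1*29429^( -1) 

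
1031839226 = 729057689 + 302781537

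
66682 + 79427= 146109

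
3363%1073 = 144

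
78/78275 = 78/78275 = 0.00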